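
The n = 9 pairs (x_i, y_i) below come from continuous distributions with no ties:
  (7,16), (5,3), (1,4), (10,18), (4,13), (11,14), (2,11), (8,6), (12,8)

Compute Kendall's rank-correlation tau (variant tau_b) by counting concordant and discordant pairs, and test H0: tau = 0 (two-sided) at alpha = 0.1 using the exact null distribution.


Step 1: Enumerate the 36 unordered pairs (i,j) with i<j and classify each by sign(x_j-x_i) * sign(y_j-y_i).
  (1,2):dx=-2,dy=-13->C; (1,3):dx=-6,dy=-12->C; (1,4):dx=+3,dy=+2->C; (1,5):dx=-3,dy=-3->C
  (1,6):dx=+4,dy=-2->D; (1,7):dx=-5,dy=-5->C; (1,8):dx=+1,dy=-10->D; (1,9):dx=+5,dy=-8->D
  (2,3):dx=-4,dy=+1->D; (2,4):dx=+5,dy=+15->C; (2,5):dx=-1,dy=+10->D; (2,6):dx=+6,dy=+11->C
  (2,7):dx=-3,dy=+8->D; (2,8):dx=+3,dy=+3->C; (2,9):dx=+7,dy=+5->C; (3,4):dx=+9,dy=+14->C
  (3,5):dx=+3,dy=+9->C; (3,6):dx=+10,dy=+10->C; (3,7):dx=+1,dy=+7->C; (3,8):dx=+7,dy=+2->C
  (3,9):dx=+11,dy=+4->C; (4,5):dx=-6,dy=-5->C; (4,6):dx=+1,dy=-4->D; (4,7):dx=-8,dy=-7->C
  (4,8):dx=-2,dy=-12->C; (4,9):dx=+2,dy=-10->D; (5,6):dx=+7,dy=+1->C; (5,7):dx=-2,dy=-2->C
  (5,8):dx=+4,dy=-7->D; (5,9):dx=+8,dy=-5->D; (6,7):dx=-9,dy=-3->C; (6,8):dx=-3,dy=-8->C
  (6,9):dx=+1,dy=-6->D; (7,8):dx=+6,dy=-5->D; (7,9):dx=+10,dy=-3->D; (8,9):dx=+4,dy=+2->C
Step 2: C = 23, D = 13, total pairs = 36.
Step 3: tau = (C - D)/(n(n-1)/2) = (23 - 13)/36 = 0.277778.
Step 4: Exact two-sided p-value (enumerate n! = 362880 permutations of y under H0): p = 0.358488.
Step 5: alpha = 0.1. fail to reject H0.

tau_b = 0.2778 (C=23, D=13), p = 0.358488, fail to reject H0.


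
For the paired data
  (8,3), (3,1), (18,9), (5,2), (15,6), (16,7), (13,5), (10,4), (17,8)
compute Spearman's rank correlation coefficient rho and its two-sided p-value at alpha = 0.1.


Step 1: Rank x and y separately (midranks; no ties here).
rank(x): 8->3, 3->1, 18->9, 5->2, 15->6, 16->7, 13->5, 10->4, 17->8
rank(y): 3->3, 1->1, 9->9, 2->2, 6->6, 7->7, 5->5, 4->4, 8->8
Step 2: d_i = R_x(i) - R_y(i); compute d_i^2.
  (3-3)^2=0, (1-1)^2=0, (9-9)^2=0, (2-2)^2=0, (6-6)^2=0, (7-7)^2=0, (5-5)^2=0, (4-4)^2=0, (8-8)^2=0
sum(d^2) = 0.
Step 3: rho = 1 - 6*0 / (9*(9^2 - 1)) = 1 - 0/720 = 1.000000.
Step 5: Two-sided p-value from the t-distribution with 7 df = 0.000000.
Step 6: alpha = 0.1. reject H0.

rho = 1.0000, p = 0.000000, reject H0 at alpha = 0.1.


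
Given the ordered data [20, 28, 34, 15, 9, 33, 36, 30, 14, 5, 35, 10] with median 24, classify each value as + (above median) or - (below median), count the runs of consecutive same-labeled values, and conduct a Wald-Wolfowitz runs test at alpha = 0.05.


Step 1: Compute median = 24; label A = above, B = below.
Labels in order: BAABBAAABBAB  (n_A = 6, n_B = 6)
Step 2: Count runs R = 7.
Step 3: Under H0 (random ordering), E[R] = 2*n_A*n_B/(n_A+n_B) + 1 = 2*6*6/12 + 1 = 7.0000.
        Var[R] = 2*n_A*n_B*(2*n_A*n_B - n_A - n_B) / ((n_A+n_B)^2 * (n_A+n_B-1)) = 4320/1584 = 2.7273.
        SD[R] = 1.6514.
Step 4: R = E[R], so z = 0 with no continuity correction.
Step 5: Two-sided p-value via normal approximation = 2*(1 - Phi(|z|)) = 1.000000.
Step 6: alpha = 0.05. fail to reject H0.

R = 7, z = 0.0000, p = 1.000000, fail to reject H0.


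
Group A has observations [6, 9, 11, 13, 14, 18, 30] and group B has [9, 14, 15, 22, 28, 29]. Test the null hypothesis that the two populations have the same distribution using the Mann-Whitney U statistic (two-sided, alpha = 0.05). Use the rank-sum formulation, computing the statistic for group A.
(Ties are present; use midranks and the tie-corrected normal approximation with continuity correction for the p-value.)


Step 1: Combine and sort all 13 observations; assign midranks.
sorted (value, group): (6,X), (9,X), (9,Y), (11,X), (13,X), (14,X), (14,Y), (15,Y), (18,X), (22,Y), (28,Y), (29,Y), (30,X)
ranks: 6->1, 9->2.5, 9->2.5, 11->4, 13->5, 14->6.5, 14->6.5, 15->8, 18->9, 22->10, 28->11, 29->12, 30->13
Step 2: Rank sum for X: R1 = 1 + 2.5 + 4 + 5 + 6.5 + 9 + 13 = 41.
Step 3: U_X = R1 - n1(n1+1)/2 = 41 - 7*8/2 = 41 - 28 = 13.
       U_Y = n1*n2 - U_X = 42 - 13 = 29.
Step 4: Ties are present, so use the tie-corrected normal approximation (with continuity correction) for the p-value.
Step 5: p-value = 0.282651; compare to alpha = 0.05. fail to reject H0.

U_X = 13, p = 0.282651, fail to reject H0 at alpha = 0.05.


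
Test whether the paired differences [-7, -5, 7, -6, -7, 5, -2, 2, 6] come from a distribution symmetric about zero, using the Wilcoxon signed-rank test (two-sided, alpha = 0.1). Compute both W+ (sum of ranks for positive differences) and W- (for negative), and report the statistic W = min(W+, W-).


Step 1: Drop any zero differences (none here) and take |d_i|.
|d| = [7, 5, 7, 6, 7, 5, 2, 2, 6]
Step 2: Midrank |d_i| (ties get averaged ranks).
ranks: |7|->8, |5|->3.5, |7|->8, |6|->5.5, |7|->8, |5|->3.5, |2|->1.5, |2|->1.5, |6|->5.5
Step 3: Attach original signs; sum ranks with positive sign and with negative sign.
W+ = 8 + 3.5 + 1.5 + 5.5 = 18.5
W- = 8 + 3.5 + 5.5 + 8 + 1.5 = 26.5
(Check: W+ + W- = 45 should equal n(n+1)/2 = 45.)
Step 4: Test statistic W = min(W+, W-) = 18.5.
Step 5: Ties in |d|, so use the tie-corrected normal approximation.
        E[W] = n(n+1)/4 = 9*10/4 = 22.5.
        Tie groups: |d|=2 (t=2), |d|=5 (t=2), |d|=6 (t=2), |d|=7 (t=3); sum(t^3 - t) = 42.
        Var[W] = n(n+1)(2n+1)/24 - sum(t^3-t)/48 = 1710/24 - 42/48 = 70.375.
        z = (W - E[W]) / sqrt(Var[W]) = (18.5 - 22.5) / 8.3890 = -0.4768.
        Two-sided p = 2*Phi(z) = 0.633493.
Step 6: alpha = 0.1. fail to reject H0.

W+ = 18.5, W- = 26.5, W = min = 18.5, p = 0.633493, fail to reject H0.


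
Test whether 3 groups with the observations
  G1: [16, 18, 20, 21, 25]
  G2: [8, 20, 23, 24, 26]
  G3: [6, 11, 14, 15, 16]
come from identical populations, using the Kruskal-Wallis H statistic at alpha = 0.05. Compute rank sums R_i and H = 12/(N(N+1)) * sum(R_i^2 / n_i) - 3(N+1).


Step 1: Combine all N = 15 observations and assign midranks.
sorted (value, group, rank): (6,G3,1), (8,G2,2), (11,G3,3), (14,G3,4), (15,G3,5), (16,G1,6.5), (16,G3,6.5), (18,G1,8), (20,G1,9.5), (20,G2,9.5), (21,G1,11), (23,G2,12), (24,G2,13), (25,G1,14), (26,G2,15)
Step 2: Sum ranks within each group.
R_1 = 49 (n_1 = 5)
R_2 = 51.5 (n_2 = 5)
R_3 = 19.5 (n_3 = 5)
Step 3: H = 12/(N(N+1)) * sum(R_i^2/n_i) - 3(N+1)
     = 12/(15*16) * (49^2/5 + 51.5^2/5 + 19.5^2/5) - 3*16
     = 0.050000 * 1086.7 - 48
     = 6.335000.
Step 4: Ties present; correction factor C = 1 - 12/(15^3 - 15) = 0.996429. Corrected H = 6.335000 / 0.996429 = 6.357706.
Step 5: Under H0, H ~ chi^2(2); p-value = 0.041633.
Step 6: alpha = 0.05. reject H0.

H = 6.3577, df = 2, p = 0.041633, reject H0.


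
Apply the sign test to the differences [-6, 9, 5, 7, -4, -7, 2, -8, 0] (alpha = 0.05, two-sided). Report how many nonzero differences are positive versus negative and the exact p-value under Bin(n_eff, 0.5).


Step 1: Discard zero differences. Original n = 9; n_eff = number of nonzero differences = 8.
Nonzero differences (with sign): -6, +9, +5, +7, -4, -7, +2, -8
Step 2: Count signs: positive = 4, negative = 4.
Step 3: Under H0: P(positive) = 0.5, so the number of positives S ~ Bin(8, 0.5).
Step 4: Two-sided exact p-value = sum of Bin(8,0.5) probabilities at or below the observed probability = 1.000000.
Step 5: alpha = 0.05. fail to reject H0.

n_eff = 8, pos = 4, neg = 4, p = 1.000000, fail to reject H0.


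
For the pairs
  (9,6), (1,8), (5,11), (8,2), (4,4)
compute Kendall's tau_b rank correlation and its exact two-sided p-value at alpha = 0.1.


Step 1: Enumerate the 10 unordered pairs (i,j) with i<j and classify each by sign(x_j-x_i) * sign(y_j-y_i).
  (1,2):dx=-8,dy=+2->D; (1,3):dx=-4,dy=+5->D; (1,4):dx=-1,dy=-4->C; (1,5):dx=-5,dy=-2->C
  (2,3):dx=+4,dy=+3->C; (2,4):dx=+7,dy=-6->D; (2,5):dx=+3,dy=-4->D; (3,4):dx=+3,dy=-9->D
  (3,5):dx=-1,dy=-7->C; (4,5):dx=-4,dy=+2->D
Step 2: C = 4, D = 6, total pairs = 10.
Step 3: tau = (C - D)/(n(n-1)/2) = (4 - 6)/10 = -0.200000.
Step 4: Exact two-sided p-value (enumerate n! = 120 permutations of y under H0): p = 0.816667.
Step 5: alpha = 0.1. fail to reject H0.

tau_b = -0.2000 (C=4, D=6), p = 0.816667, fail to reject H0.


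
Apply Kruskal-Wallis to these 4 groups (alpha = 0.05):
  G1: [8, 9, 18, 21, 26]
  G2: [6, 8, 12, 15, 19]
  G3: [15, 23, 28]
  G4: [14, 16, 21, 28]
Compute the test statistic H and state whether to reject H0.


Step 1: Combine all N = 17 observations and assign midranks.
sorted (value, group, rank): (6,G2,1), (8,G1,2.5), (8,G2,2.5), (9,G1,4), (12,G2,5), (14,G4,6), (15,G2,7.5), (15,G3,7.5), (16,G4,9), (18,G1,10), (19,G2,11), (21,G1,12.5), (21,G4,12.5), (23,G3,14), (26,G1,15), (28,G3,16.5), (28,G4,16.5)
Step 2: Sum ranks within each group.
R_1 = 44 (n_1 = 5)
R_2 = 27 (n_2 = 5)
R_3 = 38 (n_3 = 3)
R_4 = 44 (n_4 = 4)
Step 3: H = 12/(N(N+1)) * sum(R_i^2/n_i) - 3(N+1)
     = 12/(17*18) * (44^2/5 + 27^2/5 + 38^2/3 + 44^2/4) - 3*18
     = 0.039216 * 1498.33 - 54
     = 4.758170.
Step 4: Ties present; correction factor C = 1 - 24/(17^3 - 17) = 0.995098. Corrected H = 4.758170 / 0.995098 = 4.781609.
Step 5: Under H0, H ~ chi^2(3); p-value = 0.188505.
Step 6: alpha = 0.05. fail to reject H0.

H = 4.7816, df = 3, p = 0.188505, fail to reject H0.


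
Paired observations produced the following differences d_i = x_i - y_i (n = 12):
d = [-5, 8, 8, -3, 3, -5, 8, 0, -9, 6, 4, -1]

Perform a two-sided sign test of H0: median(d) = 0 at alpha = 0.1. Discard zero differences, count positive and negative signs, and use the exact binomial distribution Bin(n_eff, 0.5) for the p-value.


Step 1: Discard zero differences. Original n = 12; n_eff = number of nonzero differences = 11.
Nonzero differences (with sign): -5, +8, +8, -3, +3, -5, +8, -9, +6, +4, -1
Step 2: Count signs: positive = 6, negative = 5.
Step 3: Under H0: P(positive) = 0.5, so the number of positives S ~ Bin(11, 0.5).
Step 4: Two-sided exact p-value = sum of Bin(11,0.5) probabilities at or below the observed probability = 1.000000.
Step 5: alpha = 0.1. fail to reject H0.

n_eff = 11, pos = 6, neg = 5, p = 1.000000, fail to reject H0.


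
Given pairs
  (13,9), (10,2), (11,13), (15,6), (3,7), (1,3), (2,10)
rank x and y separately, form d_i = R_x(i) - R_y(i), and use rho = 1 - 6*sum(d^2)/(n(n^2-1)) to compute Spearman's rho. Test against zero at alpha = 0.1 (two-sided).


Step 1: Rank x and y separately (midranks; no ties here).
rank(x): 13->6, 10->4, 11->5, 15->7, 3->3, 1->1, 2->2
rank(y): 9->5, 2->1, 13->7, 6->3, 7->4, 3->2, 10->6
Step 2: d_i = R_x(i) - R_y(i); compute d_i^2.
  (6-5)^2=1, (4-1)^2=9, (5-7)^2=4, (7-3)^2=16, (3-4)^2=1, (1-2)^2=1, (2-6)^2=16
sum(d^2) = 48.
Step 3: rho = 1 - 6*48 / (7*(7^2 - 1)) = 1 - 288/336 = 0.142857.
Step 4: Under H0, t = rho * sqrt((n-2)/(1-rho^2)) = 0.3227 ~ t(5).
Step 5: Two-sided p-value from the t-distribution with 5 df = 0.759945.
Step 6: alpha = 0.1. fail to reject H0.

rho = 0.1429, p = 0.759945, fail to reject H0 at alpha = 0.1.


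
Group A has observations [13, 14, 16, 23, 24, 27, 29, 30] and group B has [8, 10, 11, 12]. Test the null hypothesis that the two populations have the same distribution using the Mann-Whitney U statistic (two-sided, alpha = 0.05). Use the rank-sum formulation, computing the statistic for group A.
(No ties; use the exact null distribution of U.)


Step 1: Combine and sort all 12 observations; assign midranks.
sorted (value, group): (8,Y), (10,Y), (11,Y), (12,Y), (13,X), (14,X), (16,X), (23,X), (24,X), (27,X), (29,X), (30,X)
ranks: 8->1, 10->2, 11->3, 12->4, 13->5, 14->6, 16->7, 23->8, 24->9, 27->10, 29->11, 30->12
Step 2: Rank sum for X: R1 = 5 + 6 + 7 + 8 + 9 + 10 + 11 + 12 = 68.
Step 3: U_X = R1 - n1(n1+1)/2 = 68 - 8*9/2 = 68 - 36 = 32.
       U_Y = n1*n2 - U_X = 32 - 32 = 0.
Step 4: No ties, so the exact null distribution of U (based on enumerating the C(12,8) = 495 equally likely rank assignments) gives the two-sided p-value.
Step 5: p-value = 0.004040; compare to alpha = 0.05. reject H0.

U_X = 32, p = 0.004040, reject H0 at alpha = 0.05.


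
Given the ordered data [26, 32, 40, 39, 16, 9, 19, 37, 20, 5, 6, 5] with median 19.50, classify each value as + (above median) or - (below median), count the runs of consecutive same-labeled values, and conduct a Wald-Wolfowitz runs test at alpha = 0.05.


Step 1: Compute median = 19.50; label A = above, B = below.
Labels in order: AAAABBBAABBB  (n_A = 6, n_B = 6)
Step 2: Count runs R = 4.
Step 3: Under H0 (random ordering), E[R] = 2*n_A*n_B/(n_A+n_B) + 1 = 2*6*6/12 + 1 = 7.0000.
        Var[R] = 2*n_A*n_B*(2*n_A*n_B - n_A - n_B) / ((n_A+n_B)^2 * (n_A+n_B-1)) = 4320/1584 = 2.7273.
        SD[R] = 1.6514.
Step 4: Continuity-corrected z = (R + 0.5 - E[R]) / SD[R] = (4 + 0.5 - 7.0000) / 1.6514 = -1.5138.
Step 5: Two-sided p-value via normal approximation = 2*(1 - Phi(|z|)) = 0.130070.
Step 6: alpha = 0.05. fail to reject H0.

R = 4, z = -1.5138, p = 0.130070, fail to reject H0.


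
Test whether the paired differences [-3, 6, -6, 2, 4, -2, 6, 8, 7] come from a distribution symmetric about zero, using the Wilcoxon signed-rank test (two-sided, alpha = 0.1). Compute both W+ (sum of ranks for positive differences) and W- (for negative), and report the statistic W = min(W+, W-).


Step 1: Drop any zero differences (none here) and take |d_i|.
|d| = [3, 6, 6, 2, 4, 2, 6, 8, 7]
Step 2: Midrank |d_i| (ties get averaged ranks).
ranks: |3|->3, |6|->6, |6|->6, |2|->1.5, |4|->4, |2|->1.5, |6|->6, |8|->9, |7|->8
Step 3: Attach original signs; sum ranks with positive sign and with negative sign.
W+ = 6 + 1.5 + 4 + 6 + 9 + 8 = 34.5
W- = 3 + 6 + 1.5 = 10.5
(Check: W+ + W- = 45 should equal n(n+1)/2 = 45.)
Step 4: Test statistic W = min(W+, W-) = 10.5.
Step 5: Ties in |d|, so use the tie-corrected normal approximation.
        E[W] = n(n+1)/4 = 9*10/4 = 22.5.
        Tie groups: |d|=2 (t=2), |d|=6 (t=3); sum(t^3 - t) = 30.
        Var[W] = n(n+1)(2n+1)/24 - sum(t^3-t)/48 = 1710/24 - 30/48 = 70.625.
        z = (W - E[W]) / sqrt(Var[W]) = (10.5 - 22.5) / 8.4039 = -1.4279.
        Two-sided p = 2*Phi(z) = 0.153317.
Step 6: alpha = 0.1. fail to reject H0.

W+ = 34.5, W- = 10.5, W = min = 10.5, p = 0.153317, fail to reject H0.


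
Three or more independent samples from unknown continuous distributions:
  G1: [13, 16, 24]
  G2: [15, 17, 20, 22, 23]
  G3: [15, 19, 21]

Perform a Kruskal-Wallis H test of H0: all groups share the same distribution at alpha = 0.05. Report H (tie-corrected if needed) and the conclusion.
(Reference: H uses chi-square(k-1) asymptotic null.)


Step 1: Combine all N = 11 observations and assign midranks.
sorted (value, group, rank): (13,G1,1), (15,G2,2.5), (15,G3,2.5), (16,G1,4), (17,G2,5), (19,G3,6), (20,G2,7), (21,G3,8), (22,G2,9), (23,G2,10), (24,G1,11)
Step 2: Sum ranks within each group.
R_1 = 16 (n_1 = 3)
R_2 = 33.5 (n_2 = 5)
R_3 = 16.5 (n_3 = 3)
Step 3: H = 12/(N(N+1)) * sum(R_i^2/n_i) - 3(N+1)
     = 12/(11*12) * (16^2/3 + 33.5^2/5 + 16.5^2/3) - 3*12
     = 0.090909 * 400.533 - 36
     = 0.412121.
Step 4: Ties present; correction factor C = 1 - 6/(11^3 - 11) = 0.995455. Corrected H = 0.412121 / 0.995455 = 0.414003.
Step 5: Under H0, H ~ chi^2(2); p-value = 0.813018.
Step 6: alpha = 0.05. fail to reject H0.

H = 0.4140, df = 2, p = 0.813018, fail to reject H0.


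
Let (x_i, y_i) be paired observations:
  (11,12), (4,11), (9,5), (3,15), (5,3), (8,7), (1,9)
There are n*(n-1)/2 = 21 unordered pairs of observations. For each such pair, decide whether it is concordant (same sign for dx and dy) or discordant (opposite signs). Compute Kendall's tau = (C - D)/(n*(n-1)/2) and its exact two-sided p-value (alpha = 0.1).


Step 1: Enumerate the 21 unordered pairs (i,j) with i<j and classify each by sign(x_j-x_i) * sign(y_j-y_i).
  (1,2):dx=-7,dy=-1->C; (1,3):dx=-2,dy=-7->C; (1,4):dx=-8,dy=+3->D; (1,5):dx=-6,dy=-9->C
  (1,6):dx=-3,dy=-5->C; (1,7):dx=-10,dy=-3->C; (2,3):dx=+5,dy=-6->D; (2,4):dx=-1,dy=+4->D
  (2,5):dx=+1,dy=-8->D; (2,6):dx=+4,dy=-4->D; (2,7):dx=-3,dy=-2->C; (3,4):dx=-6,dy=+10->D
  (3,5):dx=-4,dy=-2->C; (3,6):dx=-1,dy=+2->D; (3,7):dx=-8,dy=+4->D; (4,5):dx=+2,dy=-12->D
  (4,6):dx=+5,dy=-8->D; (4,7):dx=-2,dy=-6->C; (5,6):dx=+3,dy=+4->C; (5,7):dx=-4,dy=+6->D
  (6,7):dx=-7,dy=+2->D
Step 2: C = 9, D = 12, total pairs = 21.
Step 3: tau = (C - D)/(n(n-1)/2) = (9 - 12)/21 = -0.142857.
Step 4: Exact two-sided p-value (enumerate n! = 5040 permutations of y under H0): p = 0.772619.
Step 5: alpha = 0.1. fail to reject H0.

tau_b = -0.1429 (C=9, D=12), p = 0.772619, fail to reject H0.


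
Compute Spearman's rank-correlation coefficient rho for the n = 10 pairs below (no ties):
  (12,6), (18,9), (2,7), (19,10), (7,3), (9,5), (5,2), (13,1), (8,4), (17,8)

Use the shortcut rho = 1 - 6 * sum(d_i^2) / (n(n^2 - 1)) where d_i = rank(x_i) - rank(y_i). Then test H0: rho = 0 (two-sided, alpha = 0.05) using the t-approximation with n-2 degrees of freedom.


Step 1: Rank x and y separately (midranks; no ties here).
rank(x): 12->6, 18->9, 2->1, 19->10, 7->3, 9->5, 5->2, 13->7, 8->4, 17->8
rank(y): 6->6, 9->9, 7->7, 10->10, 3->3, 5->5, 2->2, 1->1, 4->4, 8->8
Step 2: d_i = R_x(i) - R_y(i); compute d_i^2.
  (6-6)^2=0, (9-9)^2=0, (1-7)^2=36, (10-10)^2=0, (3-3)^2=0, (5-5)^2=0, (2-2)^2=0, (7-1)^2=36, (4-4)^2=0, (8-8)^2=0
sum(d^2) = 72.
Step 3: rho = 1 - 6*72 / (10*(10^2 - 1)) = 1 - 432/990 = 0.563636.
Step 4: Under H0, t = rho * sqrt((n-2)/(1-rho^2)) = 1.9300 ~ t(8).
Step 5: Two-sided p-value from the t-distribution with 8 df = 0.089724.
Step 6: alpha = 0.05. fail to reject H0.

rho = 0.5636, p = 0.089724, fail to reject H0 at alpha = 0.05.


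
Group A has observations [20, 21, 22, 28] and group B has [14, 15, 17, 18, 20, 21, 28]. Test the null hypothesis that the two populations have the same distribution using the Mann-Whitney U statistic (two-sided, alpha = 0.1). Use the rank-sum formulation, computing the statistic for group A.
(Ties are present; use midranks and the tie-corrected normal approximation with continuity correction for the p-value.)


Step 1: Combine and sort all 11 observations; assign midranks.
sorted (value, group): (14,Y), (15,Y), (17,Y), (18,Y), (20,X), (20,Y), (21,X), (21,Y), (22,X), (28,X), (28,Y)
ranks: 14->1, 15->2, 17->3, 18->4, 20->5.5, 20->5.5, 21->7.5, 21->7.5, 22->9, 28->10.5, 28->10.5
Step 2: Rank sum for X: R1 = 5.5 + 7.5 + 9 + 10.5 = 32.5.
Step 3: U_X = R1 - n1(n1+1)/2 = 32.5 - 4*5/2 = 32.5 - 10 = 22.5.
       U_Y = n1*n2 - U_X = 28 - 22.5 = 5.5.
Step 4: Ties are present, so use the tie-corrected normal approximation (with continuity correction) for the p-value.
Step 5: p-value = 0.127941; compare to alpha = 0.1. fail to reject H0.

U_X = 22.5, p = 0.127941, fail to reject H0 at alpha = 0.1.


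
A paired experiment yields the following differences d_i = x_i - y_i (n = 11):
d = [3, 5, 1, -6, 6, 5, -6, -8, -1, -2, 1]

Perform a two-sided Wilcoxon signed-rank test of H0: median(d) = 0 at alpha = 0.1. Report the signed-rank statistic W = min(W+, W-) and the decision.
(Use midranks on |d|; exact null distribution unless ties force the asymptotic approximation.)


Step 1: Drop any zero differences (none here) and take |d_i|.
|d| = [3, 5, 1, 6, 6, 5, 6, 8, 1, 2, 1]
Step 2: Midrank |d_i| (ties get averaged ranks).
ranks: |3|->5, |5|->6.5, |1|->2, |6|->9, |6|->9, |5|->6.5, |6|->9, |8|->11, |1|->2, |2|->4, |1|->2
Step 3: Attach original signs; sum ranks with positive sign and with negative sign.
W+ = 5 + 6.5 + 2 + 9 + 6.5 + 2 = 31
W- = 9 + 9 + 11 + 2 + 4 = 35
(Check: W+ + W- = 66 should equal n(n+1)/2 = 66.)
Step 4: Test statistic W = min(W+, W-) = 31.
Step 5: Ties in |d|, so use the tie-corrected normal approximation.
        E[W] = n(n+1)/4 = 11*12/4 = 33.
        Tie groups: |d|=1 (t=3), |d|=5 (t=2), |d|=6 (t=3); sum(t^3 - t) = 54.
        Var[W] = n(n+1)(2n+1)/24 - sum(t^3-t)/48 = 3036/24 - 54/48 = 125.375.
        z = (W - E[W]) / sqrt(Var[W]) = (31 - 33) / 11.1971 = -0.1786.
        Two-sided p = 2*Phi(z) = 0.858238.
Step 6: alpha = 0.1. fail to reject H0.

W+ = 31, W- = 35, W = min = 31, p = 0.858238, fail to reject H0.


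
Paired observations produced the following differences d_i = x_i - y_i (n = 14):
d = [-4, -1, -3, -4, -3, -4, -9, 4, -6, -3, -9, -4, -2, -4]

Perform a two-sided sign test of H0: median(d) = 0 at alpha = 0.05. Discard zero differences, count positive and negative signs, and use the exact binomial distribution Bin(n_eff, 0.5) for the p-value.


Step 1: Discard zero differences. Original n = 14; n_eff = number of nonzero differences = 14.
Nonzero differences (with sign): -4, -1, -3, -4, -3, -4, -9, +4, -6, -3, -9, -4, -2, -4
Step 2: Count signs: positive = 1, negative = 13.
Step 3: Under H0: P(positive) = 0.5, so the number of positives S ~ Bin(14, 0.5).
Step 4: Two-sided exact p-value = sum of Bin(14,0.5) probabilities at or below the observed probability = 0.001831.
Step 5: alpha = 0.05. reject H0.

n_eff = 14, pos = 1, neg = 13, p = 0.001831, reject H0.


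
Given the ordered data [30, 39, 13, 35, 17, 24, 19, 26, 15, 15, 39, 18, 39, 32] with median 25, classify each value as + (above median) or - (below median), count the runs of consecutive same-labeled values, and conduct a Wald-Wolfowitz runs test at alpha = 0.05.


Step 1: Compute median = 25; label A = above, B = below.
Labels in order: AABABBBABBABAA  (n_A = 7, n_B = 7)
Step 2: Count runs R = 9.
Step 3: Under H0 (random ordering), E[R] = 2*n_A*n_B/(n_A+n_B) + 1 = 2*7*7/14 + 1 = 8.0000.
        Var[R] = 2*n_A*n_B*(2*n_A*n_B - n_A - n_B) / ((n_A+n_B)^2 * (n_A+n_B-1)) = 8232/2548 = 3.2308.
        SD[R] = 1.7974.
Step 4: Continuity-corrected z = (R - 0.5 - E[R]) / SD[R] = (9 - 0.5 - 8.0000) / 1.7974 = 0.2782.
Step 5: Two-sided p-value via normal approximation = 2*(1 - Phi(|z|)) = 0.780879.
Step 6: alpha = 0.05. fail to reject H0.

R = 9, z = 0.2782, p = 0.780879, fail to reject H0.


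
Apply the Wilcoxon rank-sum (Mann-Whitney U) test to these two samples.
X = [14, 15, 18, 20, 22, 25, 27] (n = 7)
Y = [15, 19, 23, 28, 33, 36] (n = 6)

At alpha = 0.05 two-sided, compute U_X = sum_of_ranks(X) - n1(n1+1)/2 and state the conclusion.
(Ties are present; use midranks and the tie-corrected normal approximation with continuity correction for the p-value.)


Step 1: Combine and sort all 13 observations; assign midranks.
sorted (value, group): (14,X), (15,X), (15,Y), (18,X), (19,Y), (20,X), (22,X), (23,Y), (25,X), (27,X), (28,Y), (33,Y), (36,Y)
ranks: 14->1, 15->2.5, 15->2.5, 18->4, 19->5, 20->6, 22->7, 23->8, 25->9, 27->10, 28->11, 33->12, 36->13
Step 2: Rank sum for X: R1 = 1 + 2.5 + 4 + 6 + 7 + 9 + 10 = 39.5.
Step 3: U_X = R1 - n1(n1+1)/2 = 39.5 - 7*8/2 = 39.5 - 28 = 11.5.
       U_Y = n1*n2 - U_X = 42 - 11.5 = 30.5.
Step 4: Ties are present, so use the tie-corrected normal approximation (with continuity correction) for the p-value.
Step 5: p-value = 0.197926; compare to alpha = 0.05. fail to reject H0.

U_X = 11.5, p = 0.197926, fail to reject H0 at alpha = 0.05.


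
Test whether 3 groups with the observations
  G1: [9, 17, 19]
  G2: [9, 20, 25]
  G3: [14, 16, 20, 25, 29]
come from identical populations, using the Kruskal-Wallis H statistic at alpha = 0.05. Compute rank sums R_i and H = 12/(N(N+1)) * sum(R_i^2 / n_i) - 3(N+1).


Step 1: Combine all N = 11 observations and assign midranks.
sorted (value, group, rank): (9,G1,1.5), (9,G2,1.5), (14,G3,3), (16,G3,4), (17,G1,5), (19,G1,6), (20,G2,7.5), (20,G3,7.5), (25,G2,9.5), (25,G3,9.5), (29,G3,11)
Step 2: Sum ranks within each group.
R_1 = 12.5 (n_1 = 3)
R_2 = 18.5 (n_2 = 3)
R_3 = 35 (n_3 = 5)
Step 3: H = 12/(N(N+1)) * sum(R_i^2/n_i) - 3(N+1)
     = 12/(11*12) * (12.5^2/3 + 18.5^2/3 + 35^2/5) - 3*12
     = 0.090909 * 411.167 - 36
     = 1.378788.
Step 4: Ties present; correction factor C = 1 - 18/(11^3 - 11) = 0.986364. Corrected H = 1.378788 / 0.986364 = 1.397849.
Step 5: Under H0, H ~ chi^2(2); p-value = 0.497120.
Step 6: alpha = 0.05. fail to reject H0.

H = 1.3978, df = 2, p = 0.497120, fail to reject H0.


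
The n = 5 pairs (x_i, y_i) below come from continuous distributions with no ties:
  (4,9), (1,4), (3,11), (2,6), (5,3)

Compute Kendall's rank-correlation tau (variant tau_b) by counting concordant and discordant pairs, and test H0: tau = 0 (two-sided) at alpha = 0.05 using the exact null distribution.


Step 1: Enumerate the 10 unordered pairs (i,j) with i<j and classify each by sign(x_j-x_i) * sign(y_j-y_i).
  (1,2):dx=-3,dy=-5->C; (1,3):dx=-1,dy=+2->D; (1,4):dx=-2,dy=-3->C; (1,5):dx=+1,dy=-6->D
  (2,3):dx=+2,dy=+7->C; (2,4):dx=+1,dy=+2->C; (2,5):dx=+4,dy=-1->D; (3,4):dx=-1,dy=-5->C
  (3,5):dx=+2,dy=-8->D; (4,5):dx=+3,dy=-3->D
Step 2: C = 5, D = 5, total pairs = 10.
Step 3: tau = (C - D)/(n(n-1)/2) = (5 - 5)/10 = 0.000000.
Step 4: Exact two-sided p-value (enumerate n! = 120 permutations of y under H0): p = 1.000000.
Step 5: alpha = 0.05. fail to reject H0.

tau_b = 0.0000 (C=5, D=5), p = 1.000000, fail to reject H0.


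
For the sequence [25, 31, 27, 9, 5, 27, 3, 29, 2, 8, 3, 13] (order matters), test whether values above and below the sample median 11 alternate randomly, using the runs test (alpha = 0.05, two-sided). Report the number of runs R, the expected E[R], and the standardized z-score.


Step 1: Compute median = 11; label A = above, B = below.
Labels in order: AAABBABABBBA  (n_A = 6, n_B = 6)
Step 2: Count runs R = 7.
Step 3: Under H0 (random ordering), E[R] = 2*n_A*n_B/(n_A+n_B) + 1 = 2*6*6/12 + 1 = 7.0000.
        Var[R] = 2*n_A*n_B*(2*n_A*n_B - n_A - n_B) / ((n_A+n_B)^2 * (n_A+n_B-1)) = 4320/1584 = 2.7273.
        SD[R] = 1.6514.
Step 4: R = E[R], so z = 0 with no continuity correction.
Step 5: Two-sided p-value via normal approximation = 2*(1 - Phi(|z|)) = 1.000000.
Step 6: alpha = 0.05. fail to reject H0.

R = 7, z = 0.0000, p = 1.000000, fail to reject H0.


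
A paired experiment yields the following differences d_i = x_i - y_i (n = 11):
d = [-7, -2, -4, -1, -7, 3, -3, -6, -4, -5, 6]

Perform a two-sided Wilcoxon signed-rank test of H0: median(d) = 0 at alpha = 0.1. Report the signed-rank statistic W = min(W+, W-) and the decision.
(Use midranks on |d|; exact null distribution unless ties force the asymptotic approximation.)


Step 1: Drop any zero differences (none here) and take |d_i|.
|d| = [7, 2, 4, 1, 7, 3, 3, 6, 4, 5, 6]
Step 2: Midrank |d_i| (ties get averaged ranks).
ranks: |7|->10.5, |2|->2, |4|->5.5, |1|->1, |7|->10.5, |3|->3.5, |3|->3.5, |6|->8.5, |4|->5.5, |5|->7, |6|->8.5
Step 3: Attach original signs; sum ranks with positive sign and with negative sign.
W+ = 3.5 + 8.5 = 12
W- = 10.5 + 2 + 5.5 + 1 + 10.5 + 3.5 + 8.5 + 5.5 + 7 = 54
(Check: W+ + W- = 66 should equal n(n+1)/2 = 66.)
Step 4: Test statistic W = min(W+, W-) = 12.
Step 5: Ties in |d|, so use the tie-corrected normal approximation.
        E[W] = n(n+1)/4 = 11*12/4 = 33.
        Tie groups: |d|=3 (t=2), |d|=4 (t=2), |d|=6 (t=2), |d|=7 (t=2); sum(t^3 - t) = 24.
        Var[W] = n(n+1)(2n+1)/24 - sum(t^3-t)/48 = 3036/24 - 24/48 = 126.
        z = (W - E[W]) / sqrt(Var[W]) = (12 - 33) / 11.2250 = -1.8708.
        Two-sided p = 2*Phi(z) = 0.061369.
Step 6: alpha = 0.1. reject H0.

W+ = 12, W- = 54, W = min = 12, p = 0.061369, reject H0.


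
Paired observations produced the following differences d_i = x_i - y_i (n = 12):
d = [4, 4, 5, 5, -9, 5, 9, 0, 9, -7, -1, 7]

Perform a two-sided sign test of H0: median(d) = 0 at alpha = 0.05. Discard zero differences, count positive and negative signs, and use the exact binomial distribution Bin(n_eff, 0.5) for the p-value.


Step 1: Discard zero differences. Original n = 12; n_eff = number of nonzero differences = 11.
Nonzero differences (with sign): +4, +4, +5, +5, -9, +5, +9, +9, -7, -1, +7
Step 2: Count signs: positive = 8, negative = 3.
Step 3: Under H0: P(positive) = 0.5, so the number of positives S ~ Bin(11, 0.5).
Step 4: Two-sided exact p-value = sum of Bin(11,0.5) probabilities at or below the observed probability = 0.226562.
Step 5: alpha = 0.05. fail to reject H0.

n_eff = 11, pos = 8, neg = 3, p = 0.226562, fail to reject H0.


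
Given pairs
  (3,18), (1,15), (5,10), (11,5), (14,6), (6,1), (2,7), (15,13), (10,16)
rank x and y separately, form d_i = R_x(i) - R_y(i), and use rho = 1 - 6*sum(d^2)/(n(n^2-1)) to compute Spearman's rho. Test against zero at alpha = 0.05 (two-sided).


Step 1: Rank x and y separately (midranks; no ties here).
rank(x): 3->3, 1->1, 5->4, 11->7, 14->8, 6->5, 2->2, 15->9, 10->6
rank(y): 18->9, 15->7, 10->5, 5->2, 6->3, 1->1, 7->4, 13->6, 16->8
Step 2: d_i = R_x(i) - R_y(i); compute d_i^2.
  (3-9)^2=36, (1-7)^2=36, (4-5)^2=1, (7-2)^2=25, (8-3)^2=25, (5-1)^2=16, (2-4)^2=4, (9-6)^2=9, (6-8)^2=4
sum(d^2) = 156.
Step 3: rho = 1 - 6*156 / (9*(9^2 - 1)) = 1 - 936/720 = -0.300000.
Step 4: Under H0, t = rho * sqrt((n-2)/(1-rho^2)) = -0.8321 ~ t(7).
Step 5: Two-sided p-value from the t-distribution with 7 df = 0.432845.
Step 6: alpha = 0.05. fail to reject H0.

rho = -0.3000, p = 0.432845, fail to reject H0 at alpha = 0.05.


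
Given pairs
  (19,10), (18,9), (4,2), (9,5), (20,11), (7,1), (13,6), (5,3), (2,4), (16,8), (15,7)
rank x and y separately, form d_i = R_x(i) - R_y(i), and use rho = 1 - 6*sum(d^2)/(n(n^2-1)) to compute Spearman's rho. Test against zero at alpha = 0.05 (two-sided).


Step 1: Rank x and y separately (midranks; no ties here).
rank(x): 19->10, 18->9, 4->2, 9->5, 20->11, 7->4, 13->6, 5->3, 2->1, 16->8, 15->7
rank(y): 10->10, 9->9, 2->2, 5->5, 11->11, 1->1, 6->6, 3->3, 4->4, 8->8, 7->7
Step 2: d_i = R_x(i) - R_y(i); compute d_i^2.
  (10-10)^2=0, (9-9)^2=0, (2-2)^2=0, (5-5)^2=0, (11-11)^2=0, (4-1)^2=9, (6-6)^2=0, (3-3)^2=0, (1-4)^2=9, (8-8)^2=0, (7-7)^2=0
sum(d^2) = 18.
Step 3: rho = 1 - 6*18 / (11*(11^2 - 1)) = 1 - 108/1320 = 0.918182.
Step 4: Under H0, t = rho * sqrt((n-2)/(1-rho^2)) = 6.9531 ~ t(9).
Step 5: Two-sided p-value from the t-distribution with 9 df = 0.000067.
Step 6: alpha = 0.05. reject H0.

rho = 0.9182, p = 0.000067, reject H0 at alpha = 0.05.


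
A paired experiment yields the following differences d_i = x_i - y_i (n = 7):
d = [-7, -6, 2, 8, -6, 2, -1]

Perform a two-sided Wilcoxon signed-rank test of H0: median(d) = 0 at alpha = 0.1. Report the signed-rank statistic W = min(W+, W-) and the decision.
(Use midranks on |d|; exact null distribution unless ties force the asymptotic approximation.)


Step 1: Drop any zero differences (none here) and take |d_i|.
|d| = [7, 6, 2, 8, 6, 2, 1]
Step 2: Midrank |d_i| (ties get averaged ranks).
ranks: |7|->6, |6|->4.5, |2|->2.5, |8|->7, |6|->4.5, |2|->2.5, |1|->1
Step 3: Attach original signs; sum ranks with positive sign and with negative sign.
W+ = 2.5 + 7 + 2.5 = 12
W- = 6 + 4.5 + 4.5 + 1 = 16
(Check: W+ + W- = 28 should equal n(n+1)/2 = 28.)
Step 4: Test statistic W = min(W+, W-) = 12.
Step 5: Ties in |d|, so use the tie-corrected normal approximation.
        E[W] = n(n+1)/4 = 7*8/4 = 14.
        Tie groups: |d|=2 (t=2), |d|=6 (t=2); sum(t^3 - t) = 12.
        Var[W] = n(n+1)(2n+1)/24 - sum(t^3-t)/48 = 840/24 - 12/48 = 34.75.
        z = (W - E[W]) / sqrt(Var[W]) = (12 - 14) / 5.8949 = -0.3393.
        Two-sided p = 2*Phi(z) = 0.734402.
Step 6: alpha = 0.1. fail to reject H0.

W+ = 12, W- = 16, W = min = 12, p = 0.734402, fail to reject H0.


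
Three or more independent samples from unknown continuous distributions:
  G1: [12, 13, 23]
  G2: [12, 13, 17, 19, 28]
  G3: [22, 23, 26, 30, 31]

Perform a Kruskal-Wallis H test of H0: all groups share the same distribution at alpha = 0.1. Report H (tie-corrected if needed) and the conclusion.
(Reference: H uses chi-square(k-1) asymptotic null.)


Step 1: Combine all N = 13 observations and assign midranks.
sorted (value, group, rank): (12,G1,1.5), (12,G2,1.5), (13,G1,3.5), (13,G2,3.5), (17,G2,5), (19,G2,6), (22,G3,7), (23,G1,8.5), (23,G3,8.5), (26,G3,10), (28,G2,11), (30,G3,12), (31,G3,13)
Step 2: Sum ranks within each group.
R_1 = 13.5 (n_1 = 3)
R_2 = 27 (n_2 = 5)
R_3 = 50.5 (n_3 = 5)
Step 3: H = 12/(N(N+1)) * sum(R_i^2/n_i) - 3(N+1)
     = 12/(13*14) * (13.5^2/3 + 27^2/5 + 50.5^2/5) - 3*14
     = 0.065934 * 716.6 - 42
     = 5.248352.
Step 4: Ties present; correction factor C = 1 - 18/(13^3 - 13) = 0.991758. Corrected H = 5.248352 / 0.991758 = 5.291967.
Step 5: Under H0, H ~ chi^2(2); p-value = 0.070936.
Step 6: alpha = 0.1. reject H0.

H = 5.2920, df = 2, p = 0.070936, reject H0.


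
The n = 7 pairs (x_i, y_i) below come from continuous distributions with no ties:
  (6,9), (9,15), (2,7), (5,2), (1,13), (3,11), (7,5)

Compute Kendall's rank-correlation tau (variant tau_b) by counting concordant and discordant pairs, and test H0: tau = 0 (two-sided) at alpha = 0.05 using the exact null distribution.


Step 1: Enumerate the 21 unordered pairs (i,j) with i<j and classify each by sign(x_j-x_i) * sign(y_j-y_i).
  (1,2):dx=+3,dy=+6->C; (1,3):dx=-4,dy=-2->C; (1,4):dx=-1,dy=-7->C; (1,5):dx=-5,dy=+4->D
  (1,6):dx=-3,dy=+2->D; (1,7):dx=+1,dy=-4->D; (2,3):dx=-7,dy=-8->C; (2,4):dx=-4,dy=-13->C
  (2,5):dx=-8,dy=-2->C; (2,6):dx=-6,dy=-4->C; (2,7):dx=-2,dy=-10->C; (3,4):dx=+3,dy=-5->D
  (3,5):dx=-1,dy=+6->D; (3,6):dx=+1,dy=+4->C; (3,7):dx=+5,dy=-2->D; (4,5):dx=-4,dy=+11->D
  (4,6):dx=-2,dy=+9->D; (4,7):dx=+2,dy=+3->C; (5,6):dx=+2,dy=-2->D; (5,7):dx=+6,dy=-8->D
  (6,7):dx=+4,dy=-6->D
Step 2: C = 10, D = 11, total pairs = 21.
Step 3: tau = (C - D)/(n(n-1)/2) = (10 - 11)/21 = -0.047619.
Step 4: Exact two-sided p-value (enumerate n! = 5040 permutations of y under H0): p = 1.000000.
Step 5: alpha = 0.05. fail to reject H0.

tau_b = -0.0476 (C=10, D=11), p = 1.000000, fail to reject H0.


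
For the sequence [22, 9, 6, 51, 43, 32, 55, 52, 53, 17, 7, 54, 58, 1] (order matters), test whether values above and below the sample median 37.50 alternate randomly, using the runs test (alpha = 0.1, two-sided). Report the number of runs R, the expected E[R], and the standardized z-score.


Step 1: Compute median = 37.50; label A = above, B = below.
Labels in order: BBBAABAAABBAAB  (n_A = 7, n_B = 7)
Step 2: Count runs R = 7.
Step 3: Under H0 (random ordering), E[R] = 2*n_A*n_B/(n_A+n_B) + 1 = 2*7*7/14 + 1 = 8.0000.
        Var[R] = 2*n_A*n_B*(2*n_A*n_B - n_A - n_B) / ((n_A+n_B)^2 * (n_A+n_B-1)) = 8232/2548 = 3.2308.
        SD[R] = 1.7974.
Step 4: Continuity-corrected z = (R + 0.5 - E[R]) / SD[R] = (7 + 0.5 - 8.0000) / 1.7974 = -0.2782.
Step 5: Two-sided p-value via normal approximation = 2*(1 - Phi(|z|)) = 0.780879.
Step 6: alpha = 0.1. fail to reject H0.

R = 7, z = -0.2782, p = 0.780879, fail to reject H0.


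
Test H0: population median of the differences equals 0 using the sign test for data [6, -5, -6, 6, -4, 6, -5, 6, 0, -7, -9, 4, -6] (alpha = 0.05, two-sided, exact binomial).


Step 1: Discard zero differences. Original n = 13; n_eff = number of nonzero differences = 12.
Nonzero differences (with sign): +6, -5, -6, +6, -4, +6, -5, +6, -7, -9, +4, -6
Step 2: Count signs: positive = 5, negative = 7.
Step 3: Under H0: P(positive) = 0.5, so the number of positives S ~ Bin(12, 0.5).
Step 4: Two-sided exact p-value = sum of Bin(12,0.5) probabilities at or below the observed probability = 0.774414.
Step 5: alpha = 0.05. fail to reject H0.

n_eff = 12, pos = 5, neg = 7, p = 0.774414, fail to reject H0.


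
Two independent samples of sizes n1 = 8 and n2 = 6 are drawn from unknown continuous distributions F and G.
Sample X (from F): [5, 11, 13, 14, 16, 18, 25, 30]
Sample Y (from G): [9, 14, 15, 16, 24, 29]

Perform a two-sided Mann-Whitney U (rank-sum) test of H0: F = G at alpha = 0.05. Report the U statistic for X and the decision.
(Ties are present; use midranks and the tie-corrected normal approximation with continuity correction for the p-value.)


Step 1: Combine and sort all 14 observations; assign midranks.
sorted (value, group): (5,X), (9,Y), (11,X), (13,X), (14,X), (14,Y), (15,Y), (16,X), (16,Y), (18,X), (24,Y), (25,X), (29,Y), (30,X)
ranks: 5->1, 9->2, 11->3, 13->4, 14->5.5, 14->5.5, 15->7, 16->8.5, 16->8.5, 18->10, 24->11, 25->12, 29->13, 30->14
Step 2: Rank sum for X: R1 = 1 + 3 + 4 + 5.5 + 8.5 + 10 + 12 + 14 = 58.
Step 3: U_X = R1 - n1(n1+1)/2 = 58 - 8*9/2 = 58 - 36 = 22.
       U_Y = n1*n2 - U_X = 48 - 22 = 26.
Step 4: Ties are present, so use the tie-corrected normal approximation (with continuity correction) for the p-value.
Step 5: p-value = 0.846116; compare to alpha = 0.05. fail to reject H0.

U_X = 22, p = 0.846116, fail to reject H0 at alpha = 0.05.


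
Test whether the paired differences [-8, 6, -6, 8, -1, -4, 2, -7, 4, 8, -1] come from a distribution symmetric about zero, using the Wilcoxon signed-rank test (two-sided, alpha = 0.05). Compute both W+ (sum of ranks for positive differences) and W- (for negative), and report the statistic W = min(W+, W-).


Step 1: Drop any zero differences (none here) and take |d_i|.
|d| = [8, 6, 6, 8, 1, 4, 2, 7, 4, 8, 1]
Step 2: Midrank |d_i| (ties get averaged ranks).
ranks: |8|->10, |6|->6.5, |6|->6.5, |8|->10, |1|->1.5, |4|->4.5, |2|->3, |7|->8, |4|->4.5, |8|->10, |1|->1.5
Step 3: Attach original signs; sum ranks with positive sign and with negative sign.
W+ = 6.5 + 10 + 3 + 4.5 + 10 = 34
W- = 10 + 6.5 + 1.5 + 4.5 + 8 + 1.5 = 32
(Check: W+ + W- = 66 should equal n(n+1)/2 = 66.)
Step 4: Test statistic W = min(W+, W-) = 32.
Step 5: Ties in |d|, so use the tie-corrected normal approximation.
        E[W] = n(n+1)/4 = 11*12/4 = 33.
        Tie groups: |d|=1 (t=2), |d|=4 (t=2), |d|=6 (t=2), |d|=8 (t=3); sum(t^3 - t) = 42.
        Var[W] = n(n+1)(2n+1)/24 - sum(t^3-t)/48 = 3036/24 - 42/48 = 125.625.
        z = (W - E[W]) / sqrt(Var[W]) = (32 - 33) / 11.2083 = -0.0892.
        Two-sided p = 2*Phi(z) = 0.928907.
Step 6: alpha = 0.05. fail to reject H0.

W+ = 34, W- = 32, W = min = 32, p = 0.928907, fail to reject H0.


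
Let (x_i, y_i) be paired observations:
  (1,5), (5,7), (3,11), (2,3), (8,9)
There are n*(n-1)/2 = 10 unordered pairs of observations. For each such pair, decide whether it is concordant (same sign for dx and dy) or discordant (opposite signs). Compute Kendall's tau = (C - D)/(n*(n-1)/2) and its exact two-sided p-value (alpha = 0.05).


Step 1: Enumerate the 10 unordered pairs (i,j) with i<j and classify each by sign(x_j-x_i) * sign(y_j-y_i).
  (1,2):dx=+4,dy=+2->C; (1,3):dx=+2,dy=+6->C; (1,4):dx=+1,dy=-2->D; (1,5):dx=+7,dy=+4->C
  (2,3):dx=-2,dy=+4->D; (2,4):dx=-3,dy=-4->C; (2,5):dx=+3,dy=+2->C; (3,4):dx=-1,dy=-8->C
  (3,5):dx=+5,dy=-2->D; (4,5):dx=+6,dy=+6->C
Step 2: C = 7, D = 3, total pairs = 10.
Step 3: tau = (C - D)/(n(n-1)/2) = (7 - 3)/10 = 0.400000.
Step 4: Exact two-sided p-value (enumerate n! = 120 permutations of y under H0): p = 0.483333.
Step 5: alpha = 0.05. fail to reject H0.

tau_b = 0.4000 (C=7, D=3), p = 0.483333, fail to reject H0.


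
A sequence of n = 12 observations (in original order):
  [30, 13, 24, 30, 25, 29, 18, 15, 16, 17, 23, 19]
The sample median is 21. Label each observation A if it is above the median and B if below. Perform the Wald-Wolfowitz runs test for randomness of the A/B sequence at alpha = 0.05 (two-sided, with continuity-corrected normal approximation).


Step 1: Compute median = 21; label A = above, B = below.
Labels in order: ABAAAABBBBAB  (n_A = 6, n_B = 6)
Step 2: Count runs R = 6.
Step 3: Under H0 (random ordering), E[R] = 2*n_A*n_B/(n_A+n_B) + 1 = 2*6*6/12 + 1 = 7.0000.
        Var[R] = 2*n_A*n_B*(2*n_A*n_B - n_A - n_B) / ((n_A+n_B)^2 * (n_A+n_B-1)) = 4320/1584 = 2.7273.
        SD[R] = 1.6514.
Step 4: Continuity-corrected z = (R + 0.5 - E[R]) / SD[R] = (6 + 0.5 - 7.0000) / 1.6514 = -0.3028.
Step 5: Two-sided p-value via normal approximation = 2*(1 - Phi(|z|)) = 0.762069.
Step 6: alpha = 0.05. fail to reject H0.

R = 6, z = -0.3028, p = 0.762069, fail to reject H0.


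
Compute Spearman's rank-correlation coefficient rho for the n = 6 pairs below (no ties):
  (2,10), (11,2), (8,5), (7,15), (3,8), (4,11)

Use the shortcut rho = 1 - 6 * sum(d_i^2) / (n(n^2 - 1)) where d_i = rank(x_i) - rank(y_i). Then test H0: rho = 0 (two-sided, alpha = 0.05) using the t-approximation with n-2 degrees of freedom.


Step 1: Rank x and y separately (midranks; no ties here).
rank(x): 2->1, 11->6, 8->5, 7->4, 3->2, 4->3
rank(y): 10->4, 2->1, 5->2, 15->6, 8->3, 11->5
Step 2: d_i = R_x(i) - R_y(i); compute d_i^2.
  (1-4)^2=9, (6-1)^2=25, (5-2)^2=9, (4-6)^2=4, (2-3)^2=1, (3-5)^2=4
sum(d^2) = 52.
Step 3: rho = 1 - 6*52 / (6*(6^2 - 1)) = 1 - 312/210 = -0.485714.
Step 4: Under H0, t = rho * sqrt((n-2)/(1-rho^2)) = -1.1113 ~ t(4).
Step 5: Two-sided p-value from the t-distribution with 4 df = 0.328723.
Step 6: alpha = 0.05. fail to reject H0.

rho = -0.4857, p = 0.328723, fail to reject H0 at alpha = 0.05.


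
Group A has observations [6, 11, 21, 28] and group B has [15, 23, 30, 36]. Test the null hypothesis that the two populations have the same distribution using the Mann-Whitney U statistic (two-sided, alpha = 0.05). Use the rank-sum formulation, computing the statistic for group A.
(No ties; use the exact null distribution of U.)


Step 1: Combine and sort all 8 observations; assign midranks.
sorted (value, group): (6,X), (11,X), (15,Y), (21,X), (23,Y), (28,X), (30,Y), (36,Y)
ranks: 6->1, 11->2, 15->3, 21->4, 23->5, 28->6, 30->7, 36->8
Step 2: Rank sum for X: R1 = 1 + 2 + 4 + 6 = 13.
Step 3: U_X = R1 - n1(n1+1)/2 = 13 - 4*5/2 = 13 - 10 = 3.
       U_Y = n1*n2 - U_X = 16 - 3 = 13.
Step 4: No ties, so the exact null distribution of U (based on enumerating the C(8,4) = 70 equally likely rank assignments) gives the two-sided p-value.
Step 5: p-value = 0.200000; compare to alpha = 0.05. fail to reject H0.

U_X = 3, p = 0.200000, fail to reject H0 at alpha = 0.05.
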